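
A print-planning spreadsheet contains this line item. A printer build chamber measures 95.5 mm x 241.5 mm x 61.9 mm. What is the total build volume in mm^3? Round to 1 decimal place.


V = 95.5 * 241.5 * 61.9 = 1427615.2 mm^3


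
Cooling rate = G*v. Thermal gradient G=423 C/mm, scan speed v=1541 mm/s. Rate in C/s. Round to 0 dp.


CR = 423 * 1541 = 651843 C/s


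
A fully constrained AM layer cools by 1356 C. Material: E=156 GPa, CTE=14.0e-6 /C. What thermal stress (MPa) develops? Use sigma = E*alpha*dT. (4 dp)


sigma = 156*1000 * 14.0e-6 * 1356 = 2961.504 MPa


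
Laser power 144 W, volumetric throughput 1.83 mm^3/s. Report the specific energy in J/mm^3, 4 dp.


SE = 144 / 1.83 = 78.6885 J/mm^3


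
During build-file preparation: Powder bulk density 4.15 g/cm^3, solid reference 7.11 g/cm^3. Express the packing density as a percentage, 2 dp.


Packing = (4.15/7.11)*100 = 58.37 %


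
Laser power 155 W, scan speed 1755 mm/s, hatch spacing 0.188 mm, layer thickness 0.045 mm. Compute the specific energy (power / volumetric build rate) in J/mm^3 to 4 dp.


Build rate = 1755 * 0.188 * 0.045 = 14.8473 mm^3/s
SE = 155 / 14.8473 = 10.4396 J/mm^3


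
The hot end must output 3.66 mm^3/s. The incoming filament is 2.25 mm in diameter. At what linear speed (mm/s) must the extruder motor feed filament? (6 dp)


A = pi*(2.25/2)^2 = 3.976078
v = 3.66 / 3.976078 = 0.920505 mm/s


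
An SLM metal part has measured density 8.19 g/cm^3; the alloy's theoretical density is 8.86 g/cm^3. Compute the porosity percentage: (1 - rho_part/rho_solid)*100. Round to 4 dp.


Porosity = (1-8.19/8.86)*100 = 7.5621 %


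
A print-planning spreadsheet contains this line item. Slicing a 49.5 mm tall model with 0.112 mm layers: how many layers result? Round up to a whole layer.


Layers = ceil(49.5/0.112) = 442


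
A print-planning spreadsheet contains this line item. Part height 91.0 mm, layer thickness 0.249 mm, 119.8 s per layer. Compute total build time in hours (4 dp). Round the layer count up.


Layers = ceil(91.0/0.249) = 366
t = 366 * 119.8 / 3600 = 12.1797 hrs


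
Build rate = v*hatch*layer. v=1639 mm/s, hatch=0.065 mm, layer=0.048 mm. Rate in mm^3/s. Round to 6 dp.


Rate = 1639 * 0.065 * 0.048 = 5.11368 mm^3/s


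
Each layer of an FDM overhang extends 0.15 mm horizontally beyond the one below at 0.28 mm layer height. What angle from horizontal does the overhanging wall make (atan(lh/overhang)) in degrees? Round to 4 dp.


angle = atan(0.28/0.15) = 61.8214 degrees


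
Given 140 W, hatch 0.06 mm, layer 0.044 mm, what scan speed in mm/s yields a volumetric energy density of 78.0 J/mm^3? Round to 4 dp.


v = 140 / (78.0*0.06*0.044) = 679.8757 mm/s


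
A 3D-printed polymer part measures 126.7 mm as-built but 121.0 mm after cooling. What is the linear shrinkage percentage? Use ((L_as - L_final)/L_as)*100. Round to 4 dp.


Shrinkage = ((126.7-121.0)/126.7)*100 = 4.4988 %


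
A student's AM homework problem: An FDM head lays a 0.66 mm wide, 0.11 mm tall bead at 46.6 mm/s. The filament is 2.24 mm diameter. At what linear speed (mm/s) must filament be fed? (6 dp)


Q = 0.66 * 0.11 * 46.6 = 3.38316 mm^3/s
A_fil = pi*(2.24/2)^2 = 3.94081382 mm^2
v_feed = 3.38316 / 3.94081382 = 0.858493 mm/s


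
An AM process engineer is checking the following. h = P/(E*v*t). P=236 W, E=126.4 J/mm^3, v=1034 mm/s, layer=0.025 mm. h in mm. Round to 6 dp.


h = 236 / (126.4*1034*0.025) = 0.072228 mm


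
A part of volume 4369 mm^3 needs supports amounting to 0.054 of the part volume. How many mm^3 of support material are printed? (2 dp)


V_support = 4369 * 0.054 = 235.93 mm^3


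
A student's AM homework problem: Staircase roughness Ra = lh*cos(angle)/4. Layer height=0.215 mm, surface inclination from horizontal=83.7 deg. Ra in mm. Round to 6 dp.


Ra = 0.215 * cos(83.7) / 4 = 0.005898 mm


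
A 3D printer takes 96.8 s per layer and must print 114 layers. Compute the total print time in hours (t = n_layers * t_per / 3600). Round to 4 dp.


t = 114 * 96.8 / 3600 = 3.0653 hrs


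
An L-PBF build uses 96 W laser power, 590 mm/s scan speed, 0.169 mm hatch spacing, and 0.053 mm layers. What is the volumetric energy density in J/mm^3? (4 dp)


E = 96 / (590*0.169*0.053) = 18.1659 J/mm^3


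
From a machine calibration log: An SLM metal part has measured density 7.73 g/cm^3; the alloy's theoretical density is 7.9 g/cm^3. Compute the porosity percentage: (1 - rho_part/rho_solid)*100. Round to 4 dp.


Porosity = (1-7.73/7.9)*100 = 2.1519 %


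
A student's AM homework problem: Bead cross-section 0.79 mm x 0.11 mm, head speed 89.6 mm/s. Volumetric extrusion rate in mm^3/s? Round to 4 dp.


Rate = 0.79 * 0.11 * 89.6 = 7.7862 mm^3/s


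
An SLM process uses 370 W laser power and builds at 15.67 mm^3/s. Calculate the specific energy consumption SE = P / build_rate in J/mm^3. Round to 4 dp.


SE = 370 / 15.67 = 23.612 J/mm^3


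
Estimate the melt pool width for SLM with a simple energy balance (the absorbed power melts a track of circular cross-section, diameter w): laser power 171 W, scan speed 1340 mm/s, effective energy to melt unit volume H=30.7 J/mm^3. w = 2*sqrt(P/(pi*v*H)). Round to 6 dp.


w = 2*sqrt(171/(pi*1340*30.7)) = 0.07275 mm


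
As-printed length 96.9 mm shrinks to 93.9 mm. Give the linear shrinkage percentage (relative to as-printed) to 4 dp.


Shrinkage = ((96.9-93.9)/96.9)*100 = 3.096 %


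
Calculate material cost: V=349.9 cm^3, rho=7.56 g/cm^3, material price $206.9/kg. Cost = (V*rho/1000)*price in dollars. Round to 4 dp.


Mass = 349.9*7.56/1000 = 2.645244 kg
Cost = 2.645244 * 206.9 = 547.301 $


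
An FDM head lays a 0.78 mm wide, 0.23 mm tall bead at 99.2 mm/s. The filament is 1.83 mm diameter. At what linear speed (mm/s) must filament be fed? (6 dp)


Q = 0.78 * 0.23 * 99.2 = 17.79648 mm^3/s
A_fil = pi*(1.83/2)^2 = 2.63021991 mm^2
v_feed = 17.79648 / 2.63021991 = 6.766157 mm/s


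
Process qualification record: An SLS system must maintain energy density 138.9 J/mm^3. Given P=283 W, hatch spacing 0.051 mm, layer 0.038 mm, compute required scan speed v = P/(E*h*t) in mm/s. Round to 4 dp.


v = 283 / (138.9*0.051*0.038) = 1051.3091 mm/s


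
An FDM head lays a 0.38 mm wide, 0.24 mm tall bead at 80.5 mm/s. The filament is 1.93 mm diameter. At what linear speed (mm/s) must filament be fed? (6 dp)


Q = 0.38 * 0.24 * 80.5 = 7.3416 mm^3/s
A_fil = pi*(1.93/2)^2 = 2.92552962 mm^2
v_feed = 7.3416 / 2.92552962 = 2.509494 mm/s


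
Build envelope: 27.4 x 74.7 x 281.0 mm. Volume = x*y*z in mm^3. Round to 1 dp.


V = 27.4 * 74.7 * 281.0 = 575145.2 mm^3


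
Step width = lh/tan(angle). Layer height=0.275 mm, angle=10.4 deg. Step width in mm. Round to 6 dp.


step = 0.275 / tan(10.4) = 1.498357 mm


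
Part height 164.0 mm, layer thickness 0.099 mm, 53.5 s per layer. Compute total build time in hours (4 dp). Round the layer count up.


Layers = ceil(164.0/0.099) = 1657
t = 1657 * 53.5 / 3600 = 24.6249 hrs


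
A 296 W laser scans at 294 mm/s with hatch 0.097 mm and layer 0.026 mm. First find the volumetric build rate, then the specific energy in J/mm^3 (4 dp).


Build rate = 294 * 0.097 * 0.026 = 0.741468 mm^3/s
SE = 296 / 0.741468 = 399.2081 J/mm^3


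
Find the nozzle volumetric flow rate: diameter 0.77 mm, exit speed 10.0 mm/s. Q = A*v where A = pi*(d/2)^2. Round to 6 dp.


A = pi*(0.77/2)^2 = 0.46566257 mm^2
Q = 0.46566257 * 10.0 = 4.656626 mm^3/s


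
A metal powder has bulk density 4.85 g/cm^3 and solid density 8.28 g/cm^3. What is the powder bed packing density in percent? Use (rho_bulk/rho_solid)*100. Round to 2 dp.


Packing = (4.85/8.28)*100 = 58.57 %


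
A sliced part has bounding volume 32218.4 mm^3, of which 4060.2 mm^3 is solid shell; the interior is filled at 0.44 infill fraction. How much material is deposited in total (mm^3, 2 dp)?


V_infill = (32218.4 - 4060.2) * 0.44 = 12389.61
V_total = 4060.2 + 12389.61 = 16449.81 mm^3


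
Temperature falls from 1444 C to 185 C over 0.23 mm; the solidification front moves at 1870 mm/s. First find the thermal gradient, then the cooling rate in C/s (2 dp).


G = (1444-185)/0.23 = 5473.91304348 C/mm
CR = 5473.91304348 * 1870 = 10236217.39 C/s


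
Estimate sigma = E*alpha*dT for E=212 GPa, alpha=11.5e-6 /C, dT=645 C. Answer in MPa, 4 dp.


sigma = 212*1000 * 11.5e-6 * 645 = 1572.51 MPa


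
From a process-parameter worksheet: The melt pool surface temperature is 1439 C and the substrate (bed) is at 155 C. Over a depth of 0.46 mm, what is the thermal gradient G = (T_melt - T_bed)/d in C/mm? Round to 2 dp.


G = (1439-155)/0.46 = 2791.3 C/mm


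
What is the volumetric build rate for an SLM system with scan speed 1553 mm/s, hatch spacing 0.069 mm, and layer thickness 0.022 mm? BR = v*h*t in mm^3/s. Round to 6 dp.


Rate = 1553 * 0.069 * 0.022 = 2.357454 mm^3/s


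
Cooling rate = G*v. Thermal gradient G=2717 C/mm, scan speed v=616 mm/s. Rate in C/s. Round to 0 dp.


CR = 2717 * 616 = 1673672 C/s


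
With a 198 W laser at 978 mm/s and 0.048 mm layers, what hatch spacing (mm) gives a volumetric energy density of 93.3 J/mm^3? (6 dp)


h = 198 / (93.3*978*0.048) = 0.045207 mm


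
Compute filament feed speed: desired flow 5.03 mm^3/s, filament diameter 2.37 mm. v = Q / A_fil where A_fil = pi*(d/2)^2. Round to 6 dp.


A = pi*(2.37/2)^2 = 4.411503
v = 5.03 / 4.411503 = 1.140201 mm/s


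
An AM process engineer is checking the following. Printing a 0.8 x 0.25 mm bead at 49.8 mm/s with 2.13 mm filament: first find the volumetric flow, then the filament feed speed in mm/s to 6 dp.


Q = 0.8 * 0.25 * 49.8 = 9.96 mm^3/s
A_fil = pi*(2.13/2)^2 = 3.56327293 mm^2
v_feed = 9.96 / 3.56327293 = 2.795183 mm/s


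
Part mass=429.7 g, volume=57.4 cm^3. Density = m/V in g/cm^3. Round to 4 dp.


rho = 429.7 / 57.4 = 7.4861 g/cm^3


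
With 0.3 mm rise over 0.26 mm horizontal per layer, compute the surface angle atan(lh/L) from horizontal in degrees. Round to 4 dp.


angle = atan(0.3/0.26) = 49.0856 degrees


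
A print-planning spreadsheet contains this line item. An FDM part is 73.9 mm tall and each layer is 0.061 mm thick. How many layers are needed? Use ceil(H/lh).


Layers = ceil(73.9/0.061) = 1212


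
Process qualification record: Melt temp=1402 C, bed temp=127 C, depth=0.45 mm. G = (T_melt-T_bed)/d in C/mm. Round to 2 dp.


G = (1402-127)/0.45 = 2833.33 C/mm


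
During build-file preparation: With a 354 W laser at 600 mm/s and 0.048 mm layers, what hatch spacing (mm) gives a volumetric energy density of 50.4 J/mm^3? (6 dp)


h = 354 / (50.4*600*0.048) = 0.243882 mm


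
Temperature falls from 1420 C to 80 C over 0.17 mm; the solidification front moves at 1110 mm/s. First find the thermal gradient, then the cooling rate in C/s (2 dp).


G = (1420-80)/0.17 = 7882.35294118 C/mm
CR = 7882.35294118 * 1110 = 8749411.76 C/s


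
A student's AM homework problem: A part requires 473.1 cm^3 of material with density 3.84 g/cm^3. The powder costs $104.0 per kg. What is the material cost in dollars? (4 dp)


Mass = 473.1*3.84/1000 = 1.816704 kg
Cost = 1.816704 * 104.0 = 188.9372 $


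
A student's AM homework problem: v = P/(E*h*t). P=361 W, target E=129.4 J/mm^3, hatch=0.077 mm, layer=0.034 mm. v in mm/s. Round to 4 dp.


v = 361 / (129.4*0.077*0.034) = 1065.6223 mm/s


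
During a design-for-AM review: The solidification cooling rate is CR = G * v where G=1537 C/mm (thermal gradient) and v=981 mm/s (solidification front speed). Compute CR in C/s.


CR = 1537 * 981 = 1507797 C/s


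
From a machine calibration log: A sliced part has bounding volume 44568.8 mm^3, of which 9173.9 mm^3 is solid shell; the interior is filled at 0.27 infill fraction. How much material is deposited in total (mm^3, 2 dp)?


V_infill = (44568.8 - 9173.9) * 0.27 = 9556.62
V_total = 9173.9 + 9556.62 = 18730.52 mm^3


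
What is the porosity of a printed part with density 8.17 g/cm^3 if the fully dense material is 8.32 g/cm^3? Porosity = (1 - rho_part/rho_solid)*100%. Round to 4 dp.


Porosity = (1-8.17/8.32)*100 = 1.8029 %


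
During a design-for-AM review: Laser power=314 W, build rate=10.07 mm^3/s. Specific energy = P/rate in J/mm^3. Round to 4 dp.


SE = 314 / 10.07 = 31.1817 J/mm^3


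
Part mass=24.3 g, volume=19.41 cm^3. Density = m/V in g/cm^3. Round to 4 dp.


rho = 24.3 / 19.41 = 1.2519 g/cm^3


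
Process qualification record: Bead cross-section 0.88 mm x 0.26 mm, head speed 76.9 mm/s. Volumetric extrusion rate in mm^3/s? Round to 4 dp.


Rate = 0.88 * 0.26 * 76.9 = 17.5947 mm^3/s


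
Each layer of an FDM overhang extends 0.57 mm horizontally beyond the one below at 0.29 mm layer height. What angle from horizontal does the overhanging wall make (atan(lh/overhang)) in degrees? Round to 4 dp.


angle = atan(0.29/0.57) = 26.9657 degrees


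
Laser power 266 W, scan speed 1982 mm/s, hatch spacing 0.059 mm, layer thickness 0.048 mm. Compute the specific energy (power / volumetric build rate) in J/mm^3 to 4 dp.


Build rate = 1982 * 0.059 * 0.048 = 5.613024 mm^3/s
SE = 266 / 5.613024 = 47.3898 J/mm^3


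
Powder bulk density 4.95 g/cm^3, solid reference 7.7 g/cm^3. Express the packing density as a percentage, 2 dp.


Packing = (4.95/7.7)*100 = 64.29 %


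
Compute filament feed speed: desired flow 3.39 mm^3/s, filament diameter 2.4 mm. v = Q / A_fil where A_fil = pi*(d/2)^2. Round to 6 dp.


A = pi*(2.4/2)^2 = 4.523893
v = 3.39 / 4.523893 = 0.749355 mm/s


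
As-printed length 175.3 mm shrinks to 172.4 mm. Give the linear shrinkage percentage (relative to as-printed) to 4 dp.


Shrinkage = ((175.3-172.4)/175.3)*100 = 1.6543 %


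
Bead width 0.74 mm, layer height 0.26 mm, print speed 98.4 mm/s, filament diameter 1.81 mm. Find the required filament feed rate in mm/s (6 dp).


Q = 0.74 * 0.26 * 98.4 = 18.93216 mm^3/s
A_fil = pi*(1.81/2)^2 = 2.57304292 mm^2
v_feed = 18.93216 / 2.57304292 = 7.357887 mm/s


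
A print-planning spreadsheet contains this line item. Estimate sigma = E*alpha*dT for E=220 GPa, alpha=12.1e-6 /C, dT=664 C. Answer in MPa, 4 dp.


sigma = 220*1000 * 12.1e-6 * 664 = 1767.568 MPa


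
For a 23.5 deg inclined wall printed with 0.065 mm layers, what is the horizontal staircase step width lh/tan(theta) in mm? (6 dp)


step = 0.065 / tan(23.5) = 0.14949 mm


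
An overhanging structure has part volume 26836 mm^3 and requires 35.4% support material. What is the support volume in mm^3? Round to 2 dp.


V_support = 26836 * 0.354 = 9499.94 mm^3


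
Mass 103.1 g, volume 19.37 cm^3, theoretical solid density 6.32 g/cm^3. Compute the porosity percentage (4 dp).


rho_part = 103.1 / 19.37 = 5.32266391 g/cm^3
Porosity = (1 - 5.32266391/6.32)*100 = 15.7806 %


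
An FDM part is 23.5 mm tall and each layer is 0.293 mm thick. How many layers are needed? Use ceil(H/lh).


Layers = ceil(23.5/0.293) = 81


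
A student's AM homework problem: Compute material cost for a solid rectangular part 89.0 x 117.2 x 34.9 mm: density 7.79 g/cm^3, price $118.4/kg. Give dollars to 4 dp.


V = 89.0 * 117.2 * 34.9 = 364034.92 mm^3 = 364.03492 cm^3
Mass = 364.03492 * 7.79 / 1000 = 2.83583203 kg
Cost = 2.83583203 * 118.4 = 335.7625 $


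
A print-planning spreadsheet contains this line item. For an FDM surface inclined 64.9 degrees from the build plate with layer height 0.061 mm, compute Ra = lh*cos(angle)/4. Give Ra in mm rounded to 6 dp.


Ra = 0.061 * cos(64.9) / 4 = 0.006469 mm


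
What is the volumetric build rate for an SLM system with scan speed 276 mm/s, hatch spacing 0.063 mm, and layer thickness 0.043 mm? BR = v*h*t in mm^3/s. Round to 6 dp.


Rate = 276 * 0.063 * 0.043 = 0.747684 mm^3/s


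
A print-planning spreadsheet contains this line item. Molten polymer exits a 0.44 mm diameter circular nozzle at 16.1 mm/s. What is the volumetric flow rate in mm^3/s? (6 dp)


A = pi*(0.44/2)^2 = 0.15205308 mm^2
Q = 0.15205308 * 16.1 = 2.448055 mm^3/s


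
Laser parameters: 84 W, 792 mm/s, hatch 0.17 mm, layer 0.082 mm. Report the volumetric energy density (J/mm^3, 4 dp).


E = 84 / (792*0.17*0.082) = 7.6084 J/mm^3


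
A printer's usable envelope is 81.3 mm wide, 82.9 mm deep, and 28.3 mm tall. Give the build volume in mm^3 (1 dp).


V = 81.3 * 82.9 * 28.3 = 190735.5 mm^3


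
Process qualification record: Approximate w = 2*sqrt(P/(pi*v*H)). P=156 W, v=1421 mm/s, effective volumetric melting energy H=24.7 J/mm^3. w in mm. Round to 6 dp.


w = 2*sqrt(156/(pi*1421*24.7)) = 0.075227 mm


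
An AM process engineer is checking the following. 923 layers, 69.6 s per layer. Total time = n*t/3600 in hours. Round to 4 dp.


t = 923 * 69.6 / 3600 = 17.8447 hrs


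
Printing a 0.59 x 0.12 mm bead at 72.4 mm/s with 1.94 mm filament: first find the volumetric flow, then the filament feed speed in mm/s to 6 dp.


Q = 0.59 * 0.12 * 72.4 = 5.12592 mm^3/s
A_fil = pi*(1.94/2)^2 = 2.95592453 mm^2
v_feed = 5.12592 / 2.95592453 = 1.734117 mm/s


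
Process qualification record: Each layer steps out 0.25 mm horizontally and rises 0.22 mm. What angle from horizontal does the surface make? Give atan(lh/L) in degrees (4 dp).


angle = atan(0.22/0.25) = 41.3478 degrees


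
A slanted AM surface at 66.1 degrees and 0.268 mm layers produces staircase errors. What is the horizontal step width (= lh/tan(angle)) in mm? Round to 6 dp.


step = 0.268 / tan(66.1) = 0.118761 mm


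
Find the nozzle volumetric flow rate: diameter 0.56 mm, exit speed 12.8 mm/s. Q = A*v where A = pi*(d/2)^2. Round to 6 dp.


A = pi*(0.56/2)^2 = 0.24630086 mm^2
Q = 0.24630086 * 12.8 = 3.152651 mm^3/s


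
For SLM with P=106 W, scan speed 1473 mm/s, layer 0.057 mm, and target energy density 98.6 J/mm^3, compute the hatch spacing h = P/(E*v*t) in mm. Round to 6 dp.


h = 106 / (98.6*1473*0.057) = 0.012804 mm


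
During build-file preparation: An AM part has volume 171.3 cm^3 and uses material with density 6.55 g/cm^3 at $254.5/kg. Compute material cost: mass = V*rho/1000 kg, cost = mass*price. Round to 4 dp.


Mass = 171.3*6.55/1000 = 1.122015 kg
Cost = 1.122015 * 254.5 = 285.5528 $


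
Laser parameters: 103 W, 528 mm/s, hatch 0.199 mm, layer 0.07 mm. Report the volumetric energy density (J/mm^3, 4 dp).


E = 103 / (528*0.199*0.07) = 14.004 J/mm^3


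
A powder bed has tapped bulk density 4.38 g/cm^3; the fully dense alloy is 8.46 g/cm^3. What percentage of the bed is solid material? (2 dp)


Packing = (4.38/8.46)*100 = 51.77 %


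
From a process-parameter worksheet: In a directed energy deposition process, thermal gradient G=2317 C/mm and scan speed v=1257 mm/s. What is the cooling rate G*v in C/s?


CR = 2317 * 1257 = 2912469 C/s


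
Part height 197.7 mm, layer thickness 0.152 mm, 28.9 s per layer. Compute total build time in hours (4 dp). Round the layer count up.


Layers = ceil(197.7/0.152) = 1301
t = 1301 * 28.9 / 3600 = 10.4441 hrs


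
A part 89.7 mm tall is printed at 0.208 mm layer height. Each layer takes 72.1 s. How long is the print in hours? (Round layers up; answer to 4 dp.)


Layers = ceil(89.7/0.208) = 432
t = 432 * 72.1 / 3600 = 8.652 hrs


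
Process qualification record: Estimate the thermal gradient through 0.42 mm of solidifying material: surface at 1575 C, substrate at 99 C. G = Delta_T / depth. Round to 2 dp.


G = (1575-99)/0.42 = 3514.29 C/mm


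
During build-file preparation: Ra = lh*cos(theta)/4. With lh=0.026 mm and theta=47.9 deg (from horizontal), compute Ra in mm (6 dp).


Ra = 0.026 * cos(47.9) / 4 = 0.004358 mm


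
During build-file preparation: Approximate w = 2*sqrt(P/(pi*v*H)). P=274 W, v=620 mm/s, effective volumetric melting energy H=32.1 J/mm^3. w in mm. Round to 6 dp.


w = 2*sqrt(274/(pi*620*32.1)) = 0.132398 mm


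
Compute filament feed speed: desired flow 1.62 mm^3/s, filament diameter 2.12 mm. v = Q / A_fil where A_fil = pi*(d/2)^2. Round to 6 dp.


A = pi*(2.12/2)^2 = 3.529894
v = 1.62 / 3.529894 = 0.458937 mm/s


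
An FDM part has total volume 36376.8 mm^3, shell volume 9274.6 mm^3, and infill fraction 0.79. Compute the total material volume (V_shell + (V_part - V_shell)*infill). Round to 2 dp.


V_infill = (36376.8 - 9274.6) * 0.79 = 21410.74
V_total = 9274.6 + 21410.74 = 30685.34 mm^3


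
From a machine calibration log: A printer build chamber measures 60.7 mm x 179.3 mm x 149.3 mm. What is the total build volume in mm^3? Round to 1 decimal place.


V = 60.7 * 179.3 * 149.3 = 1624908.0 mm^3


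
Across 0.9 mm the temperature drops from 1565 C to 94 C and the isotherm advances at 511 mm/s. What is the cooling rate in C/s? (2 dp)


G = (1565-94)/0.9 = 1634.44444444 C/mm
CR = 1634.44444444 * 511 = 835201.11 C/s


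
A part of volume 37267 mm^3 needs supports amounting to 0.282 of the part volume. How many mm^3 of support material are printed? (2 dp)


V_support = 37267 * 0.282 = 10509.29 mm^3


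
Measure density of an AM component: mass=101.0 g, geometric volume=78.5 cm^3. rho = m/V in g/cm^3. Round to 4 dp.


rho = 101.0 / 78.5 = 1.2866 g/cm^3


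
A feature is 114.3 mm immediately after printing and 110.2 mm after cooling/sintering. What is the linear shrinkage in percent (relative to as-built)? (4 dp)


Shrinkage = ((114.3-110.2)/114.3)*100 = 3.5871 %


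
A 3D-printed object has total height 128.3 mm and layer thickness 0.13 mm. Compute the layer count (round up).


Layers = ceil(128.3/0.13) = 987


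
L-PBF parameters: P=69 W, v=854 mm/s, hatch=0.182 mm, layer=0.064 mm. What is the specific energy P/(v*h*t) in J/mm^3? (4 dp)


Build rate = 854 * 0.182 * 0.064 = 9.947392 mm^3/s
SE = 69 / 9.947392 = 6.9365 J/mm^3


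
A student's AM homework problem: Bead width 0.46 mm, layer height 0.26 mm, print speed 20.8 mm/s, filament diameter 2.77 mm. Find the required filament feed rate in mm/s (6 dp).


Q = 0.46 * 0.26 * 20.8 = 2.48768 mm^3/s
A_fil = pi*(2.77/2)^2 = 6.02628157 mm^2
v_feed = 2.48768 / 6.02628157 = 0.412805 mm/s


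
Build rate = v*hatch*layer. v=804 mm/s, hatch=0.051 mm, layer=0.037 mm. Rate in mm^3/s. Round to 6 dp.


Rate = 804 * 0.051 * 0.037 = 1.517148 mm^3/s


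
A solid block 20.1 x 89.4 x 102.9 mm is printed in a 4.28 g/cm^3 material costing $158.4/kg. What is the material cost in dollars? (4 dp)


V = 20.1 * 89.4 * 102.9 = 184905.126 mm^3 = 184.905126 cm^3
Mass = 184.905126 * 4.28 / 1000 = 0.79139394 kg
Cost = 0.79139394 * 158.4 = 125.3568 $


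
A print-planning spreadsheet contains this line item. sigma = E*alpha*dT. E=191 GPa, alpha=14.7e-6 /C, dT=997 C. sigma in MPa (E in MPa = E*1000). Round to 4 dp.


sigma = 191*1000 * 14.7e-6 * 997 = 2799.2769 MPa


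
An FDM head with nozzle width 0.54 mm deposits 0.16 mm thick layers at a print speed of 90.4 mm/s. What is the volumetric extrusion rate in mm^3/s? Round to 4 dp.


Rate = 0.54 * 0.16 * 90.4 = 7.8106 mm^3/s


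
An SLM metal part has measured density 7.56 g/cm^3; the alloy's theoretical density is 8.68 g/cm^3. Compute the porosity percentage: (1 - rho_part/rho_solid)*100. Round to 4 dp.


Porosity = (1-7.56/8.68)*100 = 12.9032 %


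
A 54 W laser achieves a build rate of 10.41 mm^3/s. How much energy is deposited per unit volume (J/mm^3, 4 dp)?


SE = 54 / 10.41 = 5.1873 J/mm^3


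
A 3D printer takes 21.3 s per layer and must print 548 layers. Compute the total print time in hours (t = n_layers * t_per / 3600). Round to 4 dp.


t = 548 * 21.3 / 3600 = 3.2423 hrs


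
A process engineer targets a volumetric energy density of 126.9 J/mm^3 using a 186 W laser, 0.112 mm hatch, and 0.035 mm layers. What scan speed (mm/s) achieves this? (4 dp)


v = 186 / (126.9*0.112*0.035) = 373.9084 mm/s


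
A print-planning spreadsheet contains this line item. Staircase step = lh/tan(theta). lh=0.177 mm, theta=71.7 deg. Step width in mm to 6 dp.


step = 0.177 / tan(71.7) = 0.058537 mm


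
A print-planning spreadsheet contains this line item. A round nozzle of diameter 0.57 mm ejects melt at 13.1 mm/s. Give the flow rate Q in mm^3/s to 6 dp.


A = pi*(0.57/2)^2 = 0.25517586 mm^2
Q = 0.25517586 * 13.1 = 3.342804 mm^3/s


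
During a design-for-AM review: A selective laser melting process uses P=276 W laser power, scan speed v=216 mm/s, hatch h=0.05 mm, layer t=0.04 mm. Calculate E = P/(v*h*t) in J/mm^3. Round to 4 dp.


E = 276 / (216*0.05*0.04) = 638.8889 J/mm^3


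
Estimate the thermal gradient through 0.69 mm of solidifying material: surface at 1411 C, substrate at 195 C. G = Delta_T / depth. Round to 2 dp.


G = (1411-195)/0.69 = 1762.32 C/mm


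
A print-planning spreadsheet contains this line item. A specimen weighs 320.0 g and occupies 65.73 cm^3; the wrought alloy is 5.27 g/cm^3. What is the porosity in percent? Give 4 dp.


rho_part = 320.0 / 65.73 = 4.86840103 g/cm^3
Porosity = (1 - 4.86840103/5.27)*100 = 7.6205 %


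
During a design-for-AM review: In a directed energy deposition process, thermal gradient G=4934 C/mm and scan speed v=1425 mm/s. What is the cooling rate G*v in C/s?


CR = 4934 * 1425 = 7030950 C/s


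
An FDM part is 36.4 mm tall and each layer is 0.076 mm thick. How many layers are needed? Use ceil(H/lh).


Layers = ceil(36.4/0.076) = 479


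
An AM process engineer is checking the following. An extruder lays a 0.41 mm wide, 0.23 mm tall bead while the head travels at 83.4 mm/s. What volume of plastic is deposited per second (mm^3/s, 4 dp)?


Rate = 0.41 * 0.23 * 83.4 = 7.8646 mm^3/s


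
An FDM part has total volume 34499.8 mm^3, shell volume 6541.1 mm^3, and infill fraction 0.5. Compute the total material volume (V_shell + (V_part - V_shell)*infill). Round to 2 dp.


V_infill = (34499.8 - 6541.1) * 0.5 = 13979.35
V_total = 6541.1 + 13979.35 = 20520.45 mm^3


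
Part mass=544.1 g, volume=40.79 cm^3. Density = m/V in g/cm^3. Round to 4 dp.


rho = 544.1 / 40.79 = 13.3391 g/cm^3


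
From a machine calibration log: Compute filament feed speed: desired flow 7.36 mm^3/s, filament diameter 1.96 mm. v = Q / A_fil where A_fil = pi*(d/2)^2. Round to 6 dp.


A = pi*(1.96/2)^2 = 3.017186
v = 7.36 / 3.017186 = 2.439359 mm/s


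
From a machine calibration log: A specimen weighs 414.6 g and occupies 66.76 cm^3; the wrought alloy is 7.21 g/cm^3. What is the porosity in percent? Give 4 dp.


rho_part = 414.6 / 66.76 = 6.21030557 g/cm^3
Porosity = (1 - 6.21030557/7.21)*100 = 13.8654 %


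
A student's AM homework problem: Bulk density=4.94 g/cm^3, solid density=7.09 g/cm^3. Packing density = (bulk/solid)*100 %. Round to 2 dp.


Packing = (4.94/7.09)*100 = 69.68 %


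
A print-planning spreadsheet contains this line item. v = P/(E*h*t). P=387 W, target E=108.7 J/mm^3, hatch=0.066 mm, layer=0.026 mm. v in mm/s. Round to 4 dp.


v = 387 / (108.7*0.066*0.026) = 2074.7422 mm/s


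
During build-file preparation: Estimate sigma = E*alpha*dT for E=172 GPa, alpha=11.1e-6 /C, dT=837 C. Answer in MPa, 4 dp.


sigma = 172*1000 * 11.1e-6 * 837 = 1598.0004 MPa


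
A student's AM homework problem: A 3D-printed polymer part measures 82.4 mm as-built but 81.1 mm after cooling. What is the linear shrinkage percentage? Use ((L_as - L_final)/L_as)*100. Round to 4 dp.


Shrinkage = ((82.4-81.1)/82.4)*100 = 1.5777 %


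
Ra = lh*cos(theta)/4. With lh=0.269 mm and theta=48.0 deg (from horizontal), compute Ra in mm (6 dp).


Ra = 0.269 * cos(48.0) / 4 = 0.044999 mm


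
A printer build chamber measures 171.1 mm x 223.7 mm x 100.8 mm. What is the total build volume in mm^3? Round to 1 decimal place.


V = 171.1 * 223.7 * 100.8 = 3858127.1 mm^3


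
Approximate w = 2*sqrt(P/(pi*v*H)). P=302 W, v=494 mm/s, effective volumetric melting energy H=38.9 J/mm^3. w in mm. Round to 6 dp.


w = 2*sqrt(302/(pi*494*38.9)) = 0.141456 mm


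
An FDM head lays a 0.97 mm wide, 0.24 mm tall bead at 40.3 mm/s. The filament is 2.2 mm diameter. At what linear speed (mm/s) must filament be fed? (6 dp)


Q = 0.97 * 0.24 * 40.3 = 9.38184 mm^3/s
A_fil = pi*(2.2/2)^2 = 3.80132711 mm^2
v_feed = 9.38184 / 3.80132711 = 2.468043 mm/s


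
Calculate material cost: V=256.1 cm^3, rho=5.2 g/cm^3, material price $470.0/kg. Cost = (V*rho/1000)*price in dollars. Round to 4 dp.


Mass = 256.1*5.2/1000 = 1.33172 kg
Cost = 1.33172 * 470.0 = 625.9084 $


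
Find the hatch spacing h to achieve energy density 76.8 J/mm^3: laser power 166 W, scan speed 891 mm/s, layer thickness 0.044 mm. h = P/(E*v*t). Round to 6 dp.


h = 166 / (76.8*891*0.044) = 0.055134 mm


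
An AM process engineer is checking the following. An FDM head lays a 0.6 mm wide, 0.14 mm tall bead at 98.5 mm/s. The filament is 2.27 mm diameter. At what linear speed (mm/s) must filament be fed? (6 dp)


Q = 0.6 * 0.14 * 98.5 = 8.274 mm^3/s
A_fil = pi*(2.27/2)^2 = 4.0470782 mm^2
v_feed = 8.274 / 4.0470782 = 2.044438 mm/s


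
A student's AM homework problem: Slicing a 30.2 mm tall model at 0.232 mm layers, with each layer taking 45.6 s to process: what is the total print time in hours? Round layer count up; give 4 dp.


Layers = ceil(30.2/0.232) = 131
t = 131 * 45.6 / 3600 = 1.6593 hrs


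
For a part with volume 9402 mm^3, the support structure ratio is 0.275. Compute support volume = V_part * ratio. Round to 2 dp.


V_support = 9402 * 0.275 = 2585.55 mm^3


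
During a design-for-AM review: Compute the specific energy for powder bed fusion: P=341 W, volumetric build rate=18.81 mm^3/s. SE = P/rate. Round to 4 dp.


SE = 341 / 18.81 = 18.1287 J/mm^3


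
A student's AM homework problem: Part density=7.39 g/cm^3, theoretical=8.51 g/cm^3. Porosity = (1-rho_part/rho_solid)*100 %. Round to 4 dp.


Porosity = (1-7.39/8.51)*100 = 13.161 %


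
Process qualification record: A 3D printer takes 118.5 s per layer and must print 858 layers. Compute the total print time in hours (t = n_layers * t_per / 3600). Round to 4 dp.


t = 858 * 118.5 / 3600 = 28.2425 hrs


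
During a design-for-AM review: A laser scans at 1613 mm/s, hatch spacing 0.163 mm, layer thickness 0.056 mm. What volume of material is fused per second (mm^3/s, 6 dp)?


Rate = 1613 * 0.163 * 0.056 = 14.723464 mm^3/s


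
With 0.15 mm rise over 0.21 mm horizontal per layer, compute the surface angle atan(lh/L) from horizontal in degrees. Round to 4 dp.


angle = atan(0.15/0.21) = 35.5377 degrees


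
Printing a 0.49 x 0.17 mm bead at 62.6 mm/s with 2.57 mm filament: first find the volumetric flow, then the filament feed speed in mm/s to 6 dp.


Q = 0.49 * 0.17 * 62.6 = 5.21458 mm^3/s
A_fil = pi*(2.57/2)^2 = 5.18747633 mm^2
v_feed = 5.21458 / 5.18747633 = 1.005225 mm/s


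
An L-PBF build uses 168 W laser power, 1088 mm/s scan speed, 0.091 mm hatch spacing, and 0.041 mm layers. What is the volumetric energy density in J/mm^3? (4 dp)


E = 168 / (1088*0.091*0.041) = 41.3862 J/mm^3


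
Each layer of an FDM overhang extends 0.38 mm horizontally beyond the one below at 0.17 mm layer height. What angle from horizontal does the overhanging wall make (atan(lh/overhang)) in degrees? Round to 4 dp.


angle = atan(0.17/0.38) = 24.1022 degrees


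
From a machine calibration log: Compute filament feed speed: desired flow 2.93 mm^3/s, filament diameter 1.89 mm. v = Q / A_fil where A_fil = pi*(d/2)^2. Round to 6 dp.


A = pi*(1.89/2)^2 = 2.805521
v = 2.93 / 2.805521 = 1.044369 mm/s


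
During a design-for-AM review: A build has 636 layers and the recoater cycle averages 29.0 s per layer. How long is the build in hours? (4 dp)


t = 636 * 29.0 / 3600 = 5.1233 hrs


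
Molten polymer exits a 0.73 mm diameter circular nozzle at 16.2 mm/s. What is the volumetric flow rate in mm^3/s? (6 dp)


A = pi*(0.73/2)^2 = 0.41853868 mm^2
Q = 0.41853868 * 16.2 = 6.780327 mm^3/s


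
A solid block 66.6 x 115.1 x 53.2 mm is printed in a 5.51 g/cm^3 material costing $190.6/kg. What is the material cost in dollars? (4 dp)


V = 66.6 * 115.1 * 53.2 = 407813.112 mm^3 = 407.813112 cm^3
Mass = 407.813112 * 5.51 / 1000 = 2.24705025 kg
Cost = 2.24705025 * 190.6 = 428.2878 $


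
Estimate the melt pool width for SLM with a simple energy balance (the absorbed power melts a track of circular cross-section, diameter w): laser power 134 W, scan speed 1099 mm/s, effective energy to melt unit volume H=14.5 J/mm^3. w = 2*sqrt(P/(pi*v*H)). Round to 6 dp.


w = 2*sqrt(134/(pi*1099*14.5)) = 0.103472 mm


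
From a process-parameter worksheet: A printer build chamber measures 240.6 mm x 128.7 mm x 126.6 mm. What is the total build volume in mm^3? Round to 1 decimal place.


V = 240.6 * 128.7 * 126.6 = 3920196.9 mm^3


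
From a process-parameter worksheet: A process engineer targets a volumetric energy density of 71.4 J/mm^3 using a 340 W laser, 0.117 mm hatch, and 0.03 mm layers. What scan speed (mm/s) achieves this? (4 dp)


v = 340 / (71.4*0.117*0.03) = 1356.668 mm/s


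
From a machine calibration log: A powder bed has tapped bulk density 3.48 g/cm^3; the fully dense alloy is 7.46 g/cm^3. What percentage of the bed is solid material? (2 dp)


Packing = (3.48/7.46)*100 = 46.65 %


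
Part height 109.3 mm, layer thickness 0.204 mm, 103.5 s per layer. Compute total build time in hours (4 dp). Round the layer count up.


Layers = ceil(109.3/0.204) = 536
t = 536 * 103.5 / 3600 = 15.41 hrs


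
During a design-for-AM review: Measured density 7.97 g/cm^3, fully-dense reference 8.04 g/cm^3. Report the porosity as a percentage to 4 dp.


Porosity = (1-7.97/8.04)*100 = 0.8706 %


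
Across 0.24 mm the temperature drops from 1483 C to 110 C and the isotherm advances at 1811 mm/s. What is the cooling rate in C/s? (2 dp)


G = (1483-110)/0.24 = 5720.83333333 C/mm
CR = 5720.83333333 * 1811 = 10360429.17 C/s


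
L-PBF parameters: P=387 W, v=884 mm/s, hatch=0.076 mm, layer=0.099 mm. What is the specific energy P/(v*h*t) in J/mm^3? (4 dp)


Build rate = 884 * 0.076 * 0.099 = 6.651216 mm^3/s
SE = 387 / 6.651216 = 58.1848 J/mm^3


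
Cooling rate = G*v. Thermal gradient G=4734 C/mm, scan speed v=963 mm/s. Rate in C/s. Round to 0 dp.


CR = 4734 * 963 = 4558842 C/s


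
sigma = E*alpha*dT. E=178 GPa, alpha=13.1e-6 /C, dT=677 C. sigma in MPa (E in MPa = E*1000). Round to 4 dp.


sigma = 178*1000 * 13.1e-6 * 677 = 1578.6286 MPa


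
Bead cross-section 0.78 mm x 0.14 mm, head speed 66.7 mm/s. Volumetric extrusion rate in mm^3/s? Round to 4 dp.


Rate = 0.78 * 0.14 * 66.7 = 7.2836 mm^3/s


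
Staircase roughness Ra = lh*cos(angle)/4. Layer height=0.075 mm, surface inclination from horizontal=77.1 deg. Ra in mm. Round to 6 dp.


Ra = 0.075 * cos(77.1) / 4 = 0.004186 mm


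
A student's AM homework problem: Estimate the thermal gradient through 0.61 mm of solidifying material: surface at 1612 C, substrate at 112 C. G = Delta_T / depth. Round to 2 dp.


G = (1612-112)/0.61 = 2459.02 C/mm


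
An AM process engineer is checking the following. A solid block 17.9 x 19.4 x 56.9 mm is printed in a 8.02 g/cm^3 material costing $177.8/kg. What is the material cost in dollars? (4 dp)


V = 17.9 * 19.4 * 56.9 = 19759.094 mm^3 = 19.759094 cm^3
Mass = 19.759094 * 8.02 / 1000 = 0.15846793 kg
Cost = 0.15846793 * 177.8 = 28.1756 $


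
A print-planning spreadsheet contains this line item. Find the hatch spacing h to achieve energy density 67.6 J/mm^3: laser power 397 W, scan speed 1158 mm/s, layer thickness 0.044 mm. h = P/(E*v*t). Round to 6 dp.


h = 397 / (67.6*1158*0.044) = 0.115261 mm


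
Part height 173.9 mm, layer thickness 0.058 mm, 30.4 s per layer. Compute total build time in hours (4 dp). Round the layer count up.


Layers = ceil(173.9/0.058) = 2999
t = 2999 * 30.4 / 3600 = 25.3249 hrs


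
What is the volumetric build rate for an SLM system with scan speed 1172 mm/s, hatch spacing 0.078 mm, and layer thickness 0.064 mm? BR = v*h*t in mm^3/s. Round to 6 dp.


Rate = 1172 * 0.078 * 0.064 = 5.850624 mm^3/s


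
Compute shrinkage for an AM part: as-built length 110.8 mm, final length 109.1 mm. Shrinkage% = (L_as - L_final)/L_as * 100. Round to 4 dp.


Shrinkage = ((110.8-109.1)/110.8)*100 = 1.5343 %


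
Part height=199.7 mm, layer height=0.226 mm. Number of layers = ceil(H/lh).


Layers = ceil(199.7/0.226) = 884


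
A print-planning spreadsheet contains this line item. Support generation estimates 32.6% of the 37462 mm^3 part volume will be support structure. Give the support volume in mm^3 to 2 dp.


V_support = 37462 * 0.326 = 12212.61 mm^3


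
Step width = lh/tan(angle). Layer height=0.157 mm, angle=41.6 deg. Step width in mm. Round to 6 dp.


step = 0.157 / tan(41.6) = 0.176833 mm


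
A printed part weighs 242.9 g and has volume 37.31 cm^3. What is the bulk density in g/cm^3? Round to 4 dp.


rho = 242.9 / 37.31 = 6.5103 g/cm^3


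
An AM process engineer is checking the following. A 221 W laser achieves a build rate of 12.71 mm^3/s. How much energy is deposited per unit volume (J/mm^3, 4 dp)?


SE = 221 / 12.71 = 17.3879 J/mm^3


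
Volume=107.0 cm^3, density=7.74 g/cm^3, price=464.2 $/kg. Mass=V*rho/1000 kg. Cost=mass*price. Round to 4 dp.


Mass = 107.0*7.74/1000 = 0.82818 kg
Cost = 0.82818 * 464.2 = 384.4412 $


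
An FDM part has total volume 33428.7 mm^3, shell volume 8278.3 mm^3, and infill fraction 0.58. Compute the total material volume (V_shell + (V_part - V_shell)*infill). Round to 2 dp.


V_infill = (33428.7 - 8278.3) * 0.58 = 14587.23
V_total = 8278.3 + 14587.23 = 22865.53 mm^3


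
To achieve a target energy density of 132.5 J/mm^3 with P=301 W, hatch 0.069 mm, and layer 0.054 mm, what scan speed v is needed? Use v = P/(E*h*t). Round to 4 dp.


v = 301 / (132.5*0.069*0.054) = 609.6882 mm/s


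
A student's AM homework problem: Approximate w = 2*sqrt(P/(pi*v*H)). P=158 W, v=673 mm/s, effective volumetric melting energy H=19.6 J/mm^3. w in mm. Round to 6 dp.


w = 2*sqrt(158/(pi*673*19.6)) = 0.123495 mm


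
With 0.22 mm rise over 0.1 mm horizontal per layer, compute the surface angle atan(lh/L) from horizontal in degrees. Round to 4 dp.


angle = atan(0.22/0.1) = 65.556 degrees


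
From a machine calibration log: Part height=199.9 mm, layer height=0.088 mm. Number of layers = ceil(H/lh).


Layers = ceil(199.9/0.088) = 2272


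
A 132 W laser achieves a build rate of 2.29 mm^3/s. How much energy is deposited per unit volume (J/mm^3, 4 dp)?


SE = 132 / 2.29 = 57.6419 J/mm^3


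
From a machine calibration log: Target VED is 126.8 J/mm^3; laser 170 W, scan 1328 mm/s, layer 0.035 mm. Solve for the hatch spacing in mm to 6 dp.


h = 170 / (126.8*1328*0.035) = 0.028845 mm


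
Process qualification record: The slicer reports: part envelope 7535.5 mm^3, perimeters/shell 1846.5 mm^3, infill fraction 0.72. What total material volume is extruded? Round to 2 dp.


V_infill = (7535.5 - 1846.5) * 0.72 = 4096.08
V_total = 1846.5 + 4096.08 = 5942.58 mm^3


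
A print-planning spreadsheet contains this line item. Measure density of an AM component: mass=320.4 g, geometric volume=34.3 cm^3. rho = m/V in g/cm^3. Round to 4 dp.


rho = 320.4 / 34.3 = 9.3411 g/cm^3


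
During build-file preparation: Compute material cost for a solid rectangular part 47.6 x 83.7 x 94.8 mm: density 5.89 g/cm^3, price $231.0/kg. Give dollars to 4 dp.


V = 47.6 * 83.7 * 94.8 = 377694.576 mm^3 = 377.694576 cm^3
Mass = 377.694576 * 5.89 / 1000 = 2.22462105 kg
Cost = 2.22462105 * 231.0 = 513.8875 $


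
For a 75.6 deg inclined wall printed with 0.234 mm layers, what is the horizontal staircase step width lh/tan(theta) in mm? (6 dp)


step = 0.234 / tan(75.6) = 0.060081 mm
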